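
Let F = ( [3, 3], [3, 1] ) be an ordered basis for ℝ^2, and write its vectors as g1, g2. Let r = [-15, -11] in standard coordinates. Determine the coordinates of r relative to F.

[-3, -2]

Write r = c_1 g1 + c_2 g2 and solve for the c_i.
System: 3c_1 + 3c_2 = -15, 3c_1 + c_2 = -11; solving gives c_1 = -3, c_2 = -2.
Check: -3g1 - 2g2 = [-15, -11].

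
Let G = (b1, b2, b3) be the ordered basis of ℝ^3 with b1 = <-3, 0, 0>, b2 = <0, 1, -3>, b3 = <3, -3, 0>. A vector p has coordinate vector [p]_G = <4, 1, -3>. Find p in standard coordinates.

<-21, 10, -3>

p = M [p]_G, where M has columns b1, ..., b3.
Carrying out the matrix-vector product, p = <-21, 10, -3>.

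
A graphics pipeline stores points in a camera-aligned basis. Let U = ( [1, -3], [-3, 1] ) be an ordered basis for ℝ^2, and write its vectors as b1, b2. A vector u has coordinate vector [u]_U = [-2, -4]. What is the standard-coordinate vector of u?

[10, 2]

By definition u = -2b1 - 4b2.
Summing componentwise gives [10, 2].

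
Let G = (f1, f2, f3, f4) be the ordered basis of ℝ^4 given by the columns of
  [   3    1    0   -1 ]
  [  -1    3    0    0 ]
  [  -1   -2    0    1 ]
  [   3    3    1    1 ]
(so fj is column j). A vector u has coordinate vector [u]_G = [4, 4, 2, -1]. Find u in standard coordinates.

The coordinates say u = 4f1 + 4f2 + 2f3 - f4; adding the scaled basis vectors gives [17, 8, -13, 25].

[17, 8, -13, 25]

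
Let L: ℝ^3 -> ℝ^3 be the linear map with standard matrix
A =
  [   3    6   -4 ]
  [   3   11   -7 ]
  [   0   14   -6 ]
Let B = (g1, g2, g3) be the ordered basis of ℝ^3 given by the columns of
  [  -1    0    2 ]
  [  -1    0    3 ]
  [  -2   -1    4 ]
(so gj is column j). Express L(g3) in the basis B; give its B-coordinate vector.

Compute L(g3) = A g3 = <8, 11, 18> in standard coordinates.
Then write this in B-coordinates: solve for y in y_1 g1 + ... + y_3 g3 = <8, 11, 18>.
This gives y = <-2, -2, 3>, which is column 3 of [L]_B.

<-2, -2, 3>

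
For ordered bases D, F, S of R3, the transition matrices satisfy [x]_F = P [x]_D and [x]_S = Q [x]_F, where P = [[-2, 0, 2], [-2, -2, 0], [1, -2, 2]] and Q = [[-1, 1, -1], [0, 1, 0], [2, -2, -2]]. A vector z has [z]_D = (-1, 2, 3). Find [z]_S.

Composing the changes, [z]_S = Q P [z]_D.
Q P = [[-1, 0, -4], [-2, -2, 0], [-2, 8, 0]]; applying this to (-1, 2, 3) gives (-11, -2, 18).

(-11, -2, 18)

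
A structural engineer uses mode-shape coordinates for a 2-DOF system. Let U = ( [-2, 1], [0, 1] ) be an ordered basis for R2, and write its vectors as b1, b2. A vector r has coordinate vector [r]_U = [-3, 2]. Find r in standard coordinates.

By definition r = -3b1 + 2b2.
Summing componentwise gives [6, -1].

[6, -1]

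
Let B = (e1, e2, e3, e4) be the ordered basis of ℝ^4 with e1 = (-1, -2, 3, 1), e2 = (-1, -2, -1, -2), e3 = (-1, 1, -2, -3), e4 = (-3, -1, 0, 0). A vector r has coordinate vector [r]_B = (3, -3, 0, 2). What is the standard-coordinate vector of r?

r = M [r]_B, where M has columns e1, ..., e4.
Carrying out the matrix-vector product, r = (-6, -2, 12, 9).

(-6, -2, 12, 9)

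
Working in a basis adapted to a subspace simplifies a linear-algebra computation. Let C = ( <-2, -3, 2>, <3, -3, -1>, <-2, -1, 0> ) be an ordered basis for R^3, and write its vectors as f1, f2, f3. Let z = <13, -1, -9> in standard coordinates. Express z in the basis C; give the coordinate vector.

<-3, 3, 1>

Write z = c_1 f1 + ... + c_3 f3 and solve for the c_i.
Solving this 3x3 system gives c = (-3, 3, 1).
Check: -3f1 + 3f2 + f3 = <13, -1, -9>.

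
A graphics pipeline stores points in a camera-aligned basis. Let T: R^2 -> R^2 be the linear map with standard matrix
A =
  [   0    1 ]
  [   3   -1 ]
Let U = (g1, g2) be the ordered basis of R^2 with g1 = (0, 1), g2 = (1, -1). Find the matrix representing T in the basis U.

[[0, 3], [1, -1]]

With P the matrix whose columns are g1, g2, [T]_U = P^(-1) A P.
Column by column: T(g1) = A g1 = (1, -1); its U-coordinates (0, 1) give column 1.
Continuing for each basis vector yields [T]_U = [[0, 3], [1, -1]].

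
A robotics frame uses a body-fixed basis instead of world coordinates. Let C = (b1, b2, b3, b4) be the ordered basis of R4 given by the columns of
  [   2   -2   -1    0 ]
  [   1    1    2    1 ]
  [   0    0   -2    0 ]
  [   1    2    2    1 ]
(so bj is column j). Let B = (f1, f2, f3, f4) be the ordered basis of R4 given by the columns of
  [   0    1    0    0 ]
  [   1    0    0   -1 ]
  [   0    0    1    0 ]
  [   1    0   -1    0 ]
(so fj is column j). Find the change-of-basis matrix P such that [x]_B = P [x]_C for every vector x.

[[1, 2, 0, 1], [2, -2, -1, 0], [0, 0, -2, 0], [0, 1, -2, 0]]

Column j of P is [bj]_B, since P maps C-coordinates to B-coordinates.
Expressing b1 in B: b1 = f1 + 2f2 + 0·f3 + 0·f4, so column 1 of P is <1, 2, 0, 0>.
Doing the same for each bj gives P = [[1, 2, 0, 1], [2, -2, -1, 0], [0, 0, -2, 0], [0, 1, -2, 0]].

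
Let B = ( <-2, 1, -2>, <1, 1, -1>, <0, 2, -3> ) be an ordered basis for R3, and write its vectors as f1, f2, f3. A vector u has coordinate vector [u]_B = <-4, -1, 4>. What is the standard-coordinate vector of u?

u = M [u]_B, where M has columns f1, ..., f3.
Carrying out the matrix-vector product, u = <7, 3, -3>.

<7, 3, -3>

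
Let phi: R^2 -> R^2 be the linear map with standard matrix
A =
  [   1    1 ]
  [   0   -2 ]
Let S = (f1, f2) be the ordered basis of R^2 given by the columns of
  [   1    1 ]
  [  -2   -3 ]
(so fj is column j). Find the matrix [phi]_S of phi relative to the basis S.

Let P have columns f1, f2. Then [phi]_S = P^(-1) A P.
Here det P = -1, so P^(-1) is integer; computing A P first and then P^(-1)(A P) gives [[1, 0], [-2, -2]].

[[1, 0], [-2, -2]]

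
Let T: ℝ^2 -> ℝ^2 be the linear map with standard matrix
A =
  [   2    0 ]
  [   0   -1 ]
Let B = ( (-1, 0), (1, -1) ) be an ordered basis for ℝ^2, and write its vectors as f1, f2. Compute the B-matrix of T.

[[2, -3], [0, -1]]

With P the matrix whose columns are f1, f2, [T]_B = P^(-1) A P.
Column by column: T(f1) = A f1 = (-2, 0); its B-coordinates (2, 0) give column 1.
Continuing for each basis vector yields [T]_B = [[2, -3], [0, -1]].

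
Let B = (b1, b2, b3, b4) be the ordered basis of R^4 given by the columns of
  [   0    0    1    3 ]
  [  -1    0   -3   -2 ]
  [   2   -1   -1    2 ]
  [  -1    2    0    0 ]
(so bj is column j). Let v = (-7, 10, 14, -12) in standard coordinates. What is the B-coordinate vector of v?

We seek scalars with c_1 b1 + ... + c_4 b4 = v; equivalently solve M c = v where the columns of M are b1, ..., b4.
Gaussian elimination on [M | v] yields c = (4, -4, -4, -1).
Check: 4b1 - 4b2 - 4b3 - b4 = (-7, 10, 14, -12).

(4, -4, -4, -1)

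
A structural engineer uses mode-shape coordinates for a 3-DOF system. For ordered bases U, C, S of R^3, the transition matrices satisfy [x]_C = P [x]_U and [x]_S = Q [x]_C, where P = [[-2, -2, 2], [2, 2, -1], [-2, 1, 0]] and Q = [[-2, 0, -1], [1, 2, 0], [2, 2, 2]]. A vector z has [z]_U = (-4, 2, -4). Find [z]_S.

First [z]_C = P [z]_U = (-4, 0, 10).
Then [z]_S = Q [z]_C = (-2, -4, 12).

(-2, -4, 12)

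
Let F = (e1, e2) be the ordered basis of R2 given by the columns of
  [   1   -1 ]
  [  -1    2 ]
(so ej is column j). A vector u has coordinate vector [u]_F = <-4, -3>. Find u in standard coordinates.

By definition u = -4e1 - 3e2.
Summing componentwise gives <-1, -2>.

<-1, -2>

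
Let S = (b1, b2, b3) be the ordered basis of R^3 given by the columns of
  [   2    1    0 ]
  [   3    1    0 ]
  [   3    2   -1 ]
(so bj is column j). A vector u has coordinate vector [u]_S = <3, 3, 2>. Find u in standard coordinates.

By definition u = 3b1 + 3b2 + 2b3.
Summing componentwise gives <9, 12, 13>.

<9, 12, 13>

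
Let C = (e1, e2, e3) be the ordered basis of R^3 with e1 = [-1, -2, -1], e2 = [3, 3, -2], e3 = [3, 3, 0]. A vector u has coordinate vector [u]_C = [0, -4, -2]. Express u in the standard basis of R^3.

The coordinates say u = 0·e1 - 4e2 - 2e3; adding the scaled basis vectors gives [-18, -18, 8].

[-18, -18, 8]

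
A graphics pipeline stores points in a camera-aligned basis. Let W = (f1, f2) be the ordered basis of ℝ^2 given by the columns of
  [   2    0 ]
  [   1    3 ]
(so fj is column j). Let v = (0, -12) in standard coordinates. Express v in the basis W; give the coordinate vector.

(0, -4)

We seek scalars with c_1 f1 + c_2 f2 = v; equivalently solve M c = v where the columns of M are f1, f2.
System: 2c_1 + 0c_2 = 0, c_1 + 3c_2 = -12; solving gives c_1 = 0, c_2 = -4.
Check: 0·f1 - 4f2 = (0, -12).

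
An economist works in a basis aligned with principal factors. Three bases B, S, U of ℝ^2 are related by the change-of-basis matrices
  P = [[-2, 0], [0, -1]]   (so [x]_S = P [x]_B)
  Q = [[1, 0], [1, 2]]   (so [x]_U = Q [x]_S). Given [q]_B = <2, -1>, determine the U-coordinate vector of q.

Composing the changes, [q]_U = Q P [q]_B.
Q P = [[-2, 0], [-2, -2]]; applying this to <2, -1> gives <-4, -2>.

<-4, -2>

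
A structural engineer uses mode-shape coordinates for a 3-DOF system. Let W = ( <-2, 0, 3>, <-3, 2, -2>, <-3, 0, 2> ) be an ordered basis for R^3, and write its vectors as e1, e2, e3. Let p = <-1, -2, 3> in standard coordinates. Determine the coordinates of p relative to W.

<-1, -1, 2>

We seek scalars with c_1 e1 + ... + c_3 e3 = p; equivalently solve M c = p where the columns of M are e1, ..., e3.
Row-reducing the augmented matrix [M | p] gives c = (-1, -1, 2).
Check: -e1 - e2 + 2e3 = <-1, -2, 3>.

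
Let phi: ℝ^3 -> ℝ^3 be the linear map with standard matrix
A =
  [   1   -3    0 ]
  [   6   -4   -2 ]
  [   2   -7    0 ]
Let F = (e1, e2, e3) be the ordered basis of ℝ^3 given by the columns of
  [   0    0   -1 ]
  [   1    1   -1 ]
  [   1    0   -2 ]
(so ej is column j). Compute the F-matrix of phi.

Let P have columns e1, ..., e3. Then [phi]_F = P^(-1) A P.
Here det P = 1, so P^(-1) is integer; computing A P first and then P^(-1)(A P) gives [[-1, -1, 1], [-2, 0, -1], [3, 3, -2]].

[[-1, -1, 1], [-2, 0, -1], [3, 3, -2]]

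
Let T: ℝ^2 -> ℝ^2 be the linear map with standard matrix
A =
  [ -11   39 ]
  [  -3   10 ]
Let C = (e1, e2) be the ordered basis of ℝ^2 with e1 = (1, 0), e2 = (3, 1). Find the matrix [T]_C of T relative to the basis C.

Let P have columns e1, e2. Then [T]_C = P^(-1) A P.
Here det P = 1, so P^(-1) is integer; computing A P first and then P^(-1)(A P) gives [[-2, 3], [-3, 1]].

[[-2, 3], [-3, 1]]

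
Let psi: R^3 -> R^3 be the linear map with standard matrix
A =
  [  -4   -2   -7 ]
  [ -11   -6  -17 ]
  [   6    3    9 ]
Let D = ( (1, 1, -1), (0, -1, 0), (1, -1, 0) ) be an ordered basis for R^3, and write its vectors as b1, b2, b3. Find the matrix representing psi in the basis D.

[[0, 3, -3], [-1, -2, 1], [1, -1, 1]]

The j-th column of [psi]_D is [psi(bj)]_D.
psi(b1) = A b1 = (1, 0, 0) = 0·b1 - b2 + b3, so column 1 is (0, -1, 1).
Repeating for b2, b3 and assembling the columns gives [[0, 3, -3], [-1, -2, 1], [1, -1, 1]].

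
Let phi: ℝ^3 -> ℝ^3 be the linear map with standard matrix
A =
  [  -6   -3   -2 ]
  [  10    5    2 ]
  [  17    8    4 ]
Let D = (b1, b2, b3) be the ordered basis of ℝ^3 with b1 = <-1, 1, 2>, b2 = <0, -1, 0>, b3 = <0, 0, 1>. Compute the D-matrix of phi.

[[1, -3, 2], [2, 2, 0], [-3, -2, 0]]

With P the matrix whose columns are b1, ..., b3, [phi]_D = P^(-1) A P.
Column by column: phi(b1) = A b1 = <-1, -1, -1>; its D-coordinates <1, 2, -3> give column 1.
Continuing for each basis vector yields [phi]_D = [[1, -3, 2], [2, 2, 0], [-3, -2, 0]].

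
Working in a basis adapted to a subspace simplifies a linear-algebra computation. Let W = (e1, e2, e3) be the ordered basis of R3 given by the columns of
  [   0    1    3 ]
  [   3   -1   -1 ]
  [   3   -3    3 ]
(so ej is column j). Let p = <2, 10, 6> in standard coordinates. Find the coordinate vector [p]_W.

<4, 2, 0>

We seek scalars with c_1 e1 + ... + c_3 e3 = p; equivalently solve M c = p where the columns of M are e1, ..., e3.
Row-reducing the augmented matrix [M | p] gives c = (4, 2, 0).
Check: 4e1 + 2e2 + 0·e3 = <2, 10, 6>.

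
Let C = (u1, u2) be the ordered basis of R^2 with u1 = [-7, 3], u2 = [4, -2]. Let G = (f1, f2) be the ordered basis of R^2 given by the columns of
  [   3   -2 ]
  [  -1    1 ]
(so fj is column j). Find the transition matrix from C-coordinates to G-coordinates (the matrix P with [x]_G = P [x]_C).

Let M have columns uj and N have columns fj. Then for every x, N [x]_G = x = M [x]_C, so P = N^(-1) M.
Since det N = 1, N^(-1) has integer entries; multiplying gives P = [[-1, 0], [2, -2]].

[[-1, 0], [2, -2]]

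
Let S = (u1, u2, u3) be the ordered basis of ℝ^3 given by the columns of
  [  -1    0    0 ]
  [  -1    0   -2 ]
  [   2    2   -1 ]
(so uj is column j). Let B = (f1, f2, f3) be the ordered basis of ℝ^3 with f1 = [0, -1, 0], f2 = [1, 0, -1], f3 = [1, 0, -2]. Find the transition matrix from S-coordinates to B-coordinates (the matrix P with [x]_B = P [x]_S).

Let M have columns uj and N have columns fj. Then for every x, N [x]_B = x = M [x]_S, so P = N^(-1) M.
Since det N = -1, N^(-1) has integer entries; multiplying gives P = [[1, 0, 2], [0, 2, -1], [-1, -2, 1]].

[[1, 0, 2], [0, 2, -1], [-1, -2, 1]]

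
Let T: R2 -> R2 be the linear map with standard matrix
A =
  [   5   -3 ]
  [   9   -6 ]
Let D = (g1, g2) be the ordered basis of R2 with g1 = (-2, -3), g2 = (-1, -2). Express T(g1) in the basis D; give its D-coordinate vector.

Column 1 of [T]_D is the D-coordinate vector of T(g1).
In standard coordinates T(g1) = A g1 = (-1, 0).
Converting to D: (-1, 0) = 2g1 - 3g2, so the coordinate vector is (2, -3).

(2, -3)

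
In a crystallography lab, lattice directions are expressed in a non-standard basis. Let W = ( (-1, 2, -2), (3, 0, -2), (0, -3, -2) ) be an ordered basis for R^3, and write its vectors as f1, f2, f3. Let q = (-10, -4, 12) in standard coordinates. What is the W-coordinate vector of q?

(-2, -4, 0)

We seek scalars with c_1 f1 + ... + c_3 f3 = q; equivalently solve M c = q where the columns of M are f1, ..., f3.
Row-reducing the augmented matrix [M | q] gives c = (-2, -4, 0).
Check: -2f1 - 4f2 + 0·f3 = (-10, -4, 12).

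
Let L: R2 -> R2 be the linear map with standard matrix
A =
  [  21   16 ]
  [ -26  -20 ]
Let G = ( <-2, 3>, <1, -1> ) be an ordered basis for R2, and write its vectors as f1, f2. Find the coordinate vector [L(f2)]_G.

<-1, 3>

Compute L(f2) = A f2 = <5, -6> in standard coordinates.
Then write this in G-coordinates: solve for y in y_1 f1 + y_2 f2 = <5, -6>.
This gives y = <-1, 3>, which is column 2 of [L]_G.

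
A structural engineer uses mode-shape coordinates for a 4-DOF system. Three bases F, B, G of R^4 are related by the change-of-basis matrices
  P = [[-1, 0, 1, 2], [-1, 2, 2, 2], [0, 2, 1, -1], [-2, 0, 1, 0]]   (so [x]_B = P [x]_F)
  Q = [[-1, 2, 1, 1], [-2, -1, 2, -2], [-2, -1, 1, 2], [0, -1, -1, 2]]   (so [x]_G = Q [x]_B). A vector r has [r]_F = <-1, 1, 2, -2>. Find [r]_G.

Apply P to get B-coordinates <-1, 3, 6, 4>, then Q to get G-coordinates.
The result is [r]_G = <17, 3, 13, -1>.

<17, 3, 13, -1>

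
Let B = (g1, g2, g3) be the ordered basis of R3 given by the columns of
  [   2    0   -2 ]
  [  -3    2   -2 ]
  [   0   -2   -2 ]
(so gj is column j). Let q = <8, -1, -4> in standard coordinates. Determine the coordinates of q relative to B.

<3, 3, -1>

[q]_B is the unique c with M c = q, where M has columns g1, ..., g3.
Solving this 3x3 system gives c = (3, 3, -1).
Check: 3g1 + 3g2 - g3 = <8, -1, -4>.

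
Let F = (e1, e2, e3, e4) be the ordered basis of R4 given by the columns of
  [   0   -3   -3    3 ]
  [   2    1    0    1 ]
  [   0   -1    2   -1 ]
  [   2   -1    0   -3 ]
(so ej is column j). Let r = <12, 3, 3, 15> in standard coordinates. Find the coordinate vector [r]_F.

[r]_F is the unique c with M c = r, where M has columns e1, ..., e4.
Gaussian elimination on [M | r] yields c = (4, -4, -1, -1).
Check: 4e1 - 4e2 - e3 - e4 = <12, 3, 3, 15>.

<4, -4, -1, -1>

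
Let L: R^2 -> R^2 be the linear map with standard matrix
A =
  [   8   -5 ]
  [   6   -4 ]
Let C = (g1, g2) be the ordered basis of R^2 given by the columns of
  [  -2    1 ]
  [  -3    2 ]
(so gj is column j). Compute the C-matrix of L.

The j-th column of [L]_C is [L(gj)]_C.
L(g1) = A g1 = [-1, 0] = 2g1 + 3g2, so column 1 is [2, 3].
Repeating for g2 and assembling the columns gives [[2, 2], [3, 2]].

[[2, 2], [3, 2]]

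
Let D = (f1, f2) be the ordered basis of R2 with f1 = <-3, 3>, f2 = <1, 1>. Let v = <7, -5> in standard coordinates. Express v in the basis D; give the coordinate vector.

<-2, 1>

We seek scalars with c_1 f1 + c_2 f2 = v; equivalently solve M c = v where the columns of M are f1, f2.
System: -3c_1 + c_2 = 7, 3c_1 + c_2 = -5; solving gives c_1 = -2, c_2 = 1.
Check: -2f1 + f2 = <7, -5>.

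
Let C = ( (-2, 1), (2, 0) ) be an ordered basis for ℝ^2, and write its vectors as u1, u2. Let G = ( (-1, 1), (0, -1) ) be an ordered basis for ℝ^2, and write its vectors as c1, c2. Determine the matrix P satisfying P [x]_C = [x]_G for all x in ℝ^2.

Take x = uj: its C-coordinates are the j-th standard unit vector, so P e_j — column j of P — equals [uj]_G.
u1 = 2c1 + c2, giving column 1 = (2, 1); repeating for each j gives P = [[2, -2], [1, -2]].

[[2, -2], [1, -2]]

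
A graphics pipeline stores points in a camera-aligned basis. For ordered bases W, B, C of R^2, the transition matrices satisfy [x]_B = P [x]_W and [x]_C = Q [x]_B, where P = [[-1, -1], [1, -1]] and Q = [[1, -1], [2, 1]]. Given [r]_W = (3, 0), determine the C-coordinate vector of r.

First [r]_B = P [r]_W = (-3, 3).
Then [r]_C = Q [r]_B = (-6, -3).

(-6, -3)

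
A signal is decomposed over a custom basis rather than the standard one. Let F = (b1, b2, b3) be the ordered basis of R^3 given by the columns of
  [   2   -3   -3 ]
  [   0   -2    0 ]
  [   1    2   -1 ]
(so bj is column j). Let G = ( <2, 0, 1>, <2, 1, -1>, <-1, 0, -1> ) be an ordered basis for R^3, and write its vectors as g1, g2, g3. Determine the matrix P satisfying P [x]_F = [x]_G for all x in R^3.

[[1, 1, -2], [0, -2, 0], [0, 1, -1]]

Let M have columns bj and N have columns gj. Then for every x, N [x]_G = x = M [x]_F, so P = N^(-1) M.
Since det N = -1, N^(-1) has integer entries; multiplying gives P = [[1, 1, -2], [0, -2, 0], [0, 1, -1]].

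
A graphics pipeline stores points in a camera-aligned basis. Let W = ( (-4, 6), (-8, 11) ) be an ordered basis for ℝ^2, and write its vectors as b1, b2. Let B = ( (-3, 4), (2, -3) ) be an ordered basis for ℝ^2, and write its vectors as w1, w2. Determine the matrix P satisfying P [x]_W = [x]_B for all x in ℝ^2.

Take x = bj: its W-coordinates are the j-th standard unit vector, so P e_j — column j of P — equals [bj]_B.
b1 = 0·w1 - 2w2, giving column 1 = (0, -2); repeating for each j gives P = [[0, 2], [-2, -1]].

[[0, 2], [-2, -1]]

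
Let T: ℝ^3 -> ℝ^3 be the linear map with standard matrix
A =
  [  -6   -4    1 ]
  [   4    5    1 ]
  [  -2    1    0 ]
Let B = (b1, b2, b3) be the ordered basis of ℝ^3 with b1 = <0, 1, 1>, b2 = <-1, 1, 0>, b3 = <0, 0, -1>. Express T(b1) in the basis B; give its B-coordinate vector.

<3, 3, 2>

Column 1 of [T]_B is the B-coordinate vector of T(b1).
In standard coordinates T(b1) = A b1 = <-3, 6, 1>.
Converting to B: <-3, 6, 1> = 3b1 + 3b2 + 2b3, so the coordinate vector is <3, 3, 2>.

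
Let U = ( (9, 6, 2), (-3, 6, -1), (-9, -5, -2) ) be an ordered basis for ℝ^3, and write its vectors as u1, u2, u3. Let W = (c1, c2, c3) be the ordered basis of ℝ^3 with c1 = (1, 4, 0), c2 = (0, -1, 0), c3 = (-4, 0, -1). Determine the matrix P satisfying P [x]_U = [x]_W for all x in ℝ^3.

[[1, 1, -1], [-2, -2, 1], [-2, 1, 2]]

Take x = uj: its U-coordinates are the j-th standard unit vector, so P e_j — column j of P — equals [uj]_W.
u1 = c1 - 2c2 - 2c3, giving column 1 = (1, -2, -2); repeating for each j gives P = [[1, 1, -1], [-2, -2, 1], [-2, 1, 2]].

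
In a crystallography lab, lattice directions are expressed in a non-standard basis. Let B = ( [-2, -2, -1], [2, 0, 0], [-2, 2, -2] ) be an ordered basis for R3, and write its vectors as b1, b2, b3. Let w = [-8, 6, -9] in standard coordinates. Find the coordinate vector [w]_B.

[w]_B is the unique c with M c = w, where M has columns b1, ..., b3.
Gaussian elimination on [M | w] yields c = (1, 1, 4).
Check: b1 + b2 + 4b3 = [-8, 6, -9].

[1, 1, 4]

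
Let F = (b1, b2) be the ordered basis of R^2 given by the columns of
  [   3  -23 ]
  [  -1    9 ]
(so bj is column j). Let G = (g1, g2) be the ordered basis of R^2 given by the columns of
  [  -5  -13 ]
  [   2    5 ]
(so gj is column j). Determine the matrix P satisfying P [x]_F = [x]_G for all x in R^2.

Let M have columns bj and N have columns gj. Then for every x, N [x]_G = x = M [x]_F, so P = N^(-1) M.
Since det N = 1, N^(-1) has integer entries; multiplying gives P = [[2, 2], [-1, 1]].

[[2, 2], [-1, 1]]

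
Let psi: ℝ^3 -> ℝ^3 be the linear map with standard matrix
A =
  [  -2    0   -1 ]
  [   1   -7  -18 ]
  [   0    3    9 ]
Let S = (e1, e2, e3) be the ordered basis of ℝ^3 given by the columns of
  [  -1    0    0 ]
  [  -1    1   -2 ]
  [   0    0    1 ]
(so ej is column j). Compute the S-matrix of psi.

The j-th column of [psi]_S is [psi(ej)]_S.
psi(e1) = A e1 = <2, 6, -3> = -2e1 - 2e2 - 3e3, so column 1 is <-2, -2, -3>.
Repeating for e2, e3 and assembling the columns gives [[-2, 0, 1], [-2, -1, 3], [-3, 3, 3]].

[[-2, 0, 1], [-2, -1, 3], [-3, 3, 3]]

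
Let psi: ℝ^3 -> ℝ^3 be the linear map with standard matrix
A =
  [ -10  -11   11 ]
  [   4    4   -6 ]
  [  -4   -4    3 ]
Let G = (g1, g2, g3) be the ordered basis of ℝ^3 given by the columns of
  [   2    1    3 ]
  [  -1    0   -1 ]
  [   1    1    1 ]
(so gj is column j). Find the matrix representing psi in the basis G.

The j-th column of [psi]_G is [psi(gj)]_G.
psi(g1) = A g1 = (2, -2, -1) = g1 - 3g2 + g3, so column 1 is (1, -3, 1).
Repeating for g2, g3 and assembling the columns gives [[1, 2, -1], [-3, -3, -3], [1, 0, -1]].

[[1, 2, -1], [-3, -3, -3], [1, 0, -1]]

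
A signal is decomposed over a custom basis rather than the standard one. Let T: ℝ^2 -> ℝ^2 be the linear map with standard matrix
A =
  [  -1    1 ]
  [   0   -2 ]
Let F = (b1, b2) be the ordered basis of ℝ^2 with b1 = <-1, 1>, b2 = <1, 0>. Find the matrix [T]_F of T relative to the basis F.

The j-th column of [T]_F is [T(bj)]_F.
T(b1) = A b1 = <2, -2> = -2b1 + 0·b2, so column 1 is <-2, 0>.
Repeating for b2 and assembling the columns gives [[-2, 0], [0, -1]].

[[-2, 0], [0, -1]]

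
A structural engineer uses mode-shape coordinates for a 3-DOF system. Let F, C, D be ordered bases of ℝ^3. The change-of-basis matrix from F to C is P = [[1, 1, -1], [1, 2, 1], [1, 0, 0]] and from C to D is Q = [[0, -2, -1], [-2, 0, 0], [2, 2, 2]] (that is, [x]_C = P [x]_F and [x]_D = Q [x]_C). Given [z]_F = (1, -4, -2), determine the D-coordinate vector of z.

(17, 2, -18)

Apply P to get C-coordinates (-1, -9, 1), then Q to get D-coordinates.
The result is [z]_D = (17, 2, -18).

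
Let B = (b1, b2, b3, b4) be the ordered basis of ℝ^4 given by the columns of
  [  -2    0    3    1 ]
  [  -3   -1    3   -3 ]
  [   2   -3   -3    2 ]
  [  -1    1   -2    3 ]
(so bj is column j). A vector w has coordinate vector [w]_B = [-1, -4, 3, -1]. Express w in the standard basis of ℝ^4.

w = M [w]_B, where M has columns b1, ..., b4.
Carrying out the matrix-vector product, w = [10, 19, -1, -12].

[10, 19, -1, -12]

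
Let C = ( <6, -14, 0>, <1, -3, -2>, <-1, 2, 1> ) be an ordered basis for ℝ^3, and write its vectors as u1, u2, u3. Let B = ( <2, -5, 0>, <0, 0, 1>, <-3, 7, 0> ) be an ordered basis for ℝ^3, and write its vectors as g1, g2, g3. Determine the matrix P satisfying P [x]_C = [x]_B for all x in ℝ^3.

Column j of P is [uj]_B, since P maps C-coordinates to B-coordinates.
Expressing u1 in B: u1 = 0·g1 + 0·g2 - 2g3, so column 1 of P is <0, 0, -2>.
Doing the same for each uj gives P = [[0, 2, 1], [0, -2, 1], [-2, 1, 1]].

[[0, 2, 1], [0, -2, 1], [-2, 1, 1]]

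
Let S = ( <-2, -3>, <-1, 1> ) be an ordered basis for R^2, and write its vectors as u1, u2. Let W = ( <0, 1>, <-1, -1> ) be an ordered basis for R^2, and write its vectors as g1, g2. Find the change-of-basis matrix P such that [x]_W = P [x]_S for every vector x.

Column j of P is [uj]_W, since P maps S-coordinates to W-coordinates.
Expressing u1 in W: u1 = -g1 + 2g2, so column 1 of P is <-1, 2>.
Doing the same for each uj gives P = [[-1, 2], [2, 1]].

[[-1, 2], [2, 1]]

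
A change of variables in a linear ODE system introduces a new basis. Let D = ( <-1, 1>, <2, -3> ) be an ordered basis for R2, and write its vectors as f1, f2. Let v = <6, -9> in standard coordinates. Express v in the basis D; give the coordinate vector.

[v]_D is the unique c with M c = v, where M has columns f1, f2.
System: -c_1 + 2c_2 = 6, c_1 - 3c_2 = -9; solving gives c_1 = 0, c_2 = 3.
Check: 0·f1 + 3f2 = <6, -9>.

<0, 3>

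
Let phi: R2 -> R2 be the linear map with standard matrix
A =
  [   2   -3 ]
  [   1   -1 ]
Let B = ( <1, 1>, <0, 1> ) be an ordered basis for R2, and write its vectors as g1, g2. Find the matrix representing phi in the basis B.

[[-1, -3], [1, 2]]

With P the matrix whose columns are g1, g2, [phi]_B = P^(-1) A P.
Column by column: phi(g1) = A g1 = <-1, 0>; its B-coordinates <-1, 1> give column 1.
Continuing for each basis vector yields [phi]_B = [[-1, -3], [1, 2]].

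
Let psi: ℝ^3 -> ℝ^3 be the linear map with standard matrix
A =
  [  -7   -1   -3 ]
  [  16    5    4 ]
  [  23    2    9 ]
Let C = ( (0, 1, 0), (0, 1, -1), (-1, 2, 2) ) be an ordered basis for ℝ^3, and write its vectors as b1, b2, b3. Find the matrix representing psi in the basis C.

Let P have columns b1, ..., b3. Then [psi]_C = P^(-1) A P.
Here det P = 1, so P^(-1) is integer; computing A P first and then P^(-1)(A P) gives [[3, 2, -3], [0, 3, 3], [1, -2, 1]].

[[3, 2, -3], [0, 3, 3], [1, -2, 1]]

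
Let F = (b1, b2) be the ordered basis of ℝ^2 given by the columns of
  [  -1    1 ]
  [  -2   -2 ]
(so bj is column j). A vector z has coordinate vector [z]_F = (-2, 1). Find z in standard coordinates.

The coordinates say z = -2b1 + b2; adding the scaled basis vectors gives (3, 2).

(3, 2)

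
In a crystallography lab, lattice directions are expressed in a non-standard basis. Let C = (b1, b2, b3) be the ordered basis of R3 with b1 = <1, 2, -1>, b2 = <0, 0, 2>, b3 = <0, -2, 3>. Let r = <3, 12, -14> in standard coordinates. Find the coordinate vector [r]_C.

<3, -1, -3>

Write r = c_1 b1 + ... + c_3 b3 and solve for the c_i.
Gaussian elimination on [M | r] yields c = (3, -1, -3).
Check: 3b1 - b2 - 3b3 = <3, 12, -14>.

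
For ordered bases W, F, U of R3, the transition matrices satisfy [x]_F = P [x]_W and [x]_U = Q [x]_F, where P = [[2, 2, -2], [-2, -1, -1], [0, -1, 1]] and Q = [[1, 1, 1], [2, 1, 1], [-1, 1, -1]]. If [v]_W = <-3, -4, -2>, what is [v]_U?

Composing the changes, [v]_U = Q P [v]_W.
Q P = [[0, 0, -2], [2, 2, -4], [-4, -2, 0]]; applying this to <-3, -4, -2> gives <4, -6, 20>.

<4, -6, 20>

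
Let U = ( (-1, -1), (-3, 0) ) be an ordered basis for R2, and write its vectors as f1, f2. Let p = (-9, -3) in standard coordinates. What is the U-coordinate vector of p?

(3, 2)

[p]_U is the unique c with M c = p, where M has columns f1, f2.
System: -c_1 - 3c_2 = -9, -c_1 + 0c_2 = -3; solving gives c_1 = 3, c_2 = 2.
Check: 3f1 + 2f2 = (-9, -3).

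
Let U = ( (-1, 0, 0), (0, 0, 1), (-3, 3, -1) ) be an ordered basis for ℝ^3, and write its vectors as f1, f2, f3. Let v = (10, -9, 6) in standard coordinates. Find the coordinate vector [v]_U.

We seek scalars with c_1 f1 + ... + c_3 f3 = v; equivalently solve M c = v where the columns of M are f1, ..., f3.
Gaussian elimination on [M | v] yields c = (-1, 3, -3).
Check: -f1 + 3f2 - 3f3 = (10, -9, 6).

(-1, 3, -3)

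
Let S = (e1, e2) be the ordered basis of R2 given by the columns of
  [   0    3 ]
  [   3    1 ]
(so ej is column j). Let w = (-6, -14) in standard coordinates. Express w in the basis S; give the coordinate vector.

We seek scalars with c_1 e1 + c_2 e2 = w; equivalently solve M c = w where the columns of M are e1, e2.
System: 0c_1 + 3c_2 = -6, 3c_1 + c_2 = -14; solving gives c_1 = -4, c_2 = -2.
Check: -4e1 - 2e2 = (-6, -14).

(-4, -2)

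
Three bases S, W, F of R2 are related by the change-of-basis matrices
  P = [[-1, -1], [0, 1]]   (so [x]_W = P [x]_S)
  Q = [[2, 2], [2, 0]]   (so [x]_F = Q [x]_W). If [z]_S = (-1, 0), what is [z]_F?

(2, 2)

First [z]_W = P [z]_S = (1, 0).
Then [z]_F = Q [z]_W = (2, 2).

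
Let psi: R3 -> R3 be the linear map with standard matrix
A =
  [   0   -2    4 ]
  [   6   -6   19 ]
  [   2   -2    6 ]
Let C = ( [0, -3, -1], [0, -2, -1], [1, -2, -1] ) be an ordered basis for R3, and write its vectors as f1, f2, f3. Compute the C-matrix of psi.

Let P have columns f1, ..., f3. Then [psi]_C = P^(-1) A P.
Here det P = 1, so P^(-1) is integer; computing A P first and then P^(-1)(A P) gives [[1, 3, 1], [-3, -1, -1], [2, 0, 0]].

[[1, 3, 1], [-3, -1, -1], [2, 0, 0]]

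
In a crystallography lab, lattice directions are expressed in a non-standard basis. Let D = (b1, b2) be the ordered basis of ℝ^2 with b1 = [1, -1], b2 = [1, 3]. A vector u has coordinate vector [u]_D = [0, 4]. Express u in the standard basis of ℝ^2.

By definition u = 0·b1 + 4b2.
Summing componentwise gives [4, 12].

[4, 12]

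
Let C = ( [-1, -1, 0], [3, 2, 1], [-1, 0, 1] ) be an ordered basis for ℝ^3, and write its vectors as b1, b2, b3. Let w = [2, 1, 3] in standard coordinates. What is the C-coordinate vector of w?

[3, 2, 1]

We seek scalars with c_1 b1 + ... + c_3 b3 = w; equivalently solve M c = w where the columns of M are b1, ..., b3.
Row-reducing the augmented matrix [M | w] gives c = (3, 2, 1).
Check: 3b1 + 2b2 + b3 = [2, 1, 3].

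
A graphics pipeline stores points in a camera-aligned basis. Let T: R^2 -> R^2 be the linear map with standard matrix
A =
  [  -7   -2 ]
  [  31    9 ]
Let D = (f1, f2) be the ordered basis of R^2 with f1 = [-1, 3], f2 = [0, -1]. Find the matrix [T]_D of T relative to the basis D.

[[-1, -2], [1, 3]]

The j-th column of [T]_D is [T(fj)]_D.
T(f1) = A f1 = [1, -4] = -f1 + f2, so column 1 is [-1, 1].
Repeating for f2 and assembling the columns gives [[-1, -2], [1, 3]].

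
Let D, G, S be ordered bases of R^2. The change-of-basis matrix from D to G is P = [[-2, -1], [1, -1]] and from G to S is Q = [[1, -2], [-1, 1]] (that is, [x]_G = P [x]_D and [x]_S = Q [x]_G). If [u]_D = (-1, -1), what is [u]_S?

(3, -3)

First [u]_G = P [u]_D = (3, 0).
Then [u]_S = Q [u]_G = (3, -3).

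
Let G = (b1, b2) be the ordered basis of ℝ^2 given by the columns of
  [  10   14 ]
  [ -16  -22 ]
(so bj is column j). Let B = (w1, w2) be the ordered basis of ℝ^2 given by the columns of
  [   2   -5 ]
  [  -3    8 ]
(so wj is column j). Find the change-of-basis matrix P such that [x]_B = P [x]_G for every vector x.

[[0, 2], [-2, -2]]

Let M have columns bj and N have columns wj. Then for every x, N [x]_B = x = M [x]_G, so P = N^(-1) M.
Since det N = 1, N^(-1) has integer entries; multiplying gives P = [[0, 2], [-2, -2]].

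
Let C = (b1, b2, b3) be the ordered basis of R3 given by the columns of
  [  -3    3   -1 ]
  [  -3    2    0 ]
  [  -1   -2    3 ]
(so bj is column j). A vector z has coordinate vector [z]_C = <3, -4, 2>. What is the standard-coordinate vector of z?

The coordinates say z = 3b1 - 4b2 + 2b3; adding the scaled basis vectors gives <-23, -17, 11>.

<-23, -17, 11>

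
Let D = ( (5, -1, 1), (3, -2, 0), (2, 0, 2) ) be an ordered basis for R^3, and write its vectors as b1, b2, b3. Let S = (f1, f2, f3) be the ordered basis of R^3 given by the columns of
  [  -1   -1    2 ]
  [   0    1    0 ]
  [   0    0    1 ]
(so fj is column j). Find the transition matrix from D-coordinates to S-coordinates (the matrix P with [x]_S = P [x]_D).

[[-2, -1, 2], [-1, -2, 0], [1, 0, 2]]

Take x = bj: its D-coordinates are the j-th standard unit vector, so P e_j — column j of P — equals [bj]_S.
b1 = -2f1 - f2 + f3, giving column 1 = (-2, -1, 1); repeating for each j gives P = [[-2, -1, 2], [-1, -2, 0], [1, 0, 2]].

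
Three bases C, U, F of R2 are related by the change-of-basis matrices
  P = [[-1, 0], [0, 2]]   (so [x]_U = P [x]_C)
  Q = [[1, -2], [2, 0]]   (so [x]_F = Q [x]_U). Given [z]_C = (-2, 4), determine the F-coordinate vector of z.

(-14, 4)

First [z]_U = P [z]_C = (2, 8).
Then [z]_F = Q [z]_U = (-14, 4).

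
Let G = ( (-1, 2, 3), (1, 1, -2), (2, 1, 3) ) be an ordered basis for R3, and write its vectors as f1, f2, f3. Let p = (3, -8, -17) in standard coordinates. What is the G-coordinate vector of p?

Write p = c_1 f1 + ... + c_3 f3 and solve for the c_i.
Solving this 3x3 system gives c = (-4, 1, -1).
Check: -4f1 + f2 - f3 = (3, -8, -17).

(-4, 1, -1)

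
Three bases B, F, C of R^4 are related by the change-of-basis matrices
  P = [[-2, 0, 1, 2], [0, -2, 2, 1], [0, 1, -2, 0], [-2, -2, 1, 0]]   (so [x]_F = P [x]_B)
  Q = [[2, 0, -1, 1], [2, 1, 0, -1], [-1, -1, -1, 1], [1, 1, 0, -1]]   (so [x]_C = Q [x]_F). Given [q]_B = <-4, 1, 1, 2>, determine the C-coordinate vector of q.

<34, 21, -7, 8>

First [q]_F = P [q]_B = <13, 2, -1, 7>.
Then [q]_C = Q [q]_F = <34, 21, -7, 8>.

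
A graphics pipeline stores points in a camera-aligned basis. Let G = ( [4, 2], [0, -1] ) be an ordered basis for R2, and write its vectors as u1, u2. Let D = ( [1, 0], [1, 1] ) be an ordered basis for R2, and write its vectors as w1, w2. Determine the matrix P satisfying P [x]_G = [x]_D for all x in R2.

[[2, 1], [2, -1]]

Take x = uj: its G-coordinates are the j-th standard unit vector, so P e_j — column j of P — equals [uj]_D.
u1 = 2w1 + 2w2, giving column 1 = [2, 2]; repeating for each j gives P = [[2, 1], [2, -1]].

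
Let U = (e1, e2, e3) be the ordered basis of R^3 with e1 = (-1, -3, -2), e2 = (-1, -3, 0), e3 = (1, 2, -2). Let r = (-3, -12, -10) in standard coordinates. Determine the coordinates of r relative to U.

(2, 4, 3)

We seek scalars with c_1 e1 + ... + c_3 e3 = r; equivalently solve M c = r where the columns of M are e1, ..., e3.
Row-reducing the augmented matrix [M | r] gives c = (2, 4, 3).
Check: 2e1 + 4e2 + 3e3 = (-3, -12, -10).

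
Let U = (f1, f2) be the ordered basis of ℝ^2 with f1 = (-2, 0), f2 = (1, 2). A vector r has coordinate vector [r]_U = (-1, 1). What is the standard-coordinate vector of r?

The coordinates say r = -f1 + f2; adding the scaled basis vectors gives (3, 2).

(3, 2)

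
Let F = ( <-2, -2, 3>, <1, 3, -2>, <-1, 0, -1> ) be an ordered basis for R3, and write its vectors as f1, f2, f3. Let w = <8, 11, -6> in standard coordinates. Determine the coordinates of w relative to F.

[w]_F is the unique c with M c = w, where M has columns f1, ..., f3.
Gaussian elimination on [M | w] yields c = (-1, 3, -3).
Check: -f1 + 3f2 - 3f3 = <8, 11, -6>.

<-1, 3, -3>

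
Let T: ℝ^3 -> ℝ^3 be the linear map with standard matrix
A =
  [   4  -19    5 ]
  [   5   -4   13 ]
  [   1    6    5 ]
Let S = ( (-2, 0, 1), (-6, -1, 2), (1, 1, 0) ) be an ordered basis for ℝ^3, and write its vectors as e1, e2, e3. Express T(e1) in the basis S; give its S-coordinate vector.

Compute T(e1) = A e1 = (-3, 3, 3) in standard coordinates.
Then write this in S-coordinates: solve for y in y_1 e1 + ... + y_3 e3 = (-3, 3, 3).
This gives y = (3, 0, 3), which is column 1 of [T]_S.

(3, 0, 3)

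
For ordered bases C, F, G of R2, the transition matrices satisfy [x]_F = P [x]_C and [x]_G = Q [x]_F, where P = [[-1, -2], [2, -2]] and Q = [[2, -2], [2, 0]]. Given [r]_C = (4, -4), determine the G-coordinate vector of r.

Apply P to get F-coordinates (4, 16), then Q to get G-coordinates.
The result is [r]_G = (-24, 8).

(-24, 8)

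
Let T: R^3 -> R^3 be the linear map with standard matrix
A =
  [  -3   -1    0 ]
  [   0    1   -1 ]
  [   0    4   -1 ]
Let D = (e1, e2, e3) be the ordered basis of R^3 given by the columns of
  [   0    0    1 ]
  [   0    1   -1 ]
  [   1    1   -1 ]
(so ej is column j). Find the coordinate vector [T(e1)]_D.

<0, -1, 0>

Compute T(e1) = A e1 = <0, -1, -1> in standard coordinates.
Then write this in D-coordinates: solve for y in y_1 e1 + ... + y_3 e3 = <0, -1, -1>.
This gives y = <0, -1, 0>, which is column 1 of [T]_D.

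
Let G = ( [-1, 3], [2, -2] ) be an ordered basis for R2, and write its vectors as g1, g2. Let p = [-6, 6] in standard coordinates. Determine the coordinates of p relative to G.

[p]_G is the unique c with M c = p, where M has columns g1, g2.
System: -c_1 + 2c_2 = -6, 3c_1 - 2c_2 = 6; solving gives c_1 = 0, c_2 = -3.
Check: 0·g1 - 3g2 = [-6, 6].

[0, -3]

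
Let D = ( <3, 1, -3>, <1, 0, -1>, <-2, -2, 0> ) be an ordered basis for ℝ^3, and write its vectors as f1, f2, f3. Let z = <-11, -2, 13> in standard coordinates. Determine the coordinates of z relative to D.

We seek scalars with c_1 f1 + ... + c_3 f3 = z; equivalently solve M c = z where the columns of M are f1, ..., f3.
Solving this 3x3 system gives c = (-4, -1, -1).
Check: -4f1 - f2 - f3 = <-11, -2, 13>.

<-4, -1, -1>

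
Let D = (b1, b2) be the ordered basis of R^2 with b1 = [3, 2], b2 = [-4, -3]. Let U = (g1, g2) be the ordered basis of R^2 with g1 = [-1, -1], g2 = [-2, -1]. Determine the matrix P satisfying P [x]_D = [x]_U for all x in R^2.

Column j of P is [bj]_U, since P maps D-coordinates to U-coordinates.
Expressing b1 in U: b1 = -g1 - g2, so column 1 of P is [-1, -1].
Doing the same for each bj gives P = [[-1, 2], [-1, 1]].

[[-1, 2], [-1, 1]]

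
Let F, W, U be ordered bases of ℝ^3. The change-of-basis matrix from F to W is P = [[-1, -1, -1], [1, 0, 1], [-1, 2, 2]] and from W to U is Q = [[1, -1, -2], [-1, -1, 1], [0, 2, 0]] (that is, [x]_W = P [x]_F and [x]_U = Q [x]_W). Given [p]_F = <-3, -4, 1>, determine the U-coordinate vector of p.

<14, -7, -4>

Composing the changes, [p]_U = Q P [p]_F.
Q P = [[0, -5, -6], [-1, 3, 2], [2, 0, 2]]; applying this to <-3, -4, 1> gives <14, -7, -4>.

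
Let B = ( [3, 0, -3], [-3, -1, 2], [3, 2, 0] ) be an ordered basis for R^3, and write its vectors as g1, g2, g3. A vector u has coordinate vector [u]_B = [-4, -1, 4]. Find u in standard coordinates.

[3, 9, 10]

The coordinates say u = -4g1 - g2 + 4g3; adding the scaled basis vectors gives [3, 9, 10].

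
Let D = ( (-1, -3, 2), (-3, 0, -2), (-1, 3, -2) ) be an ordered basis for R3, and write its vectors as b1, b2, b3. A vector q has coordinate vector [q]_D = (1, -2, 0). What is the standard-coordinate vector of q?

(5, -3, 6)

q = M [q]_D, where M has columns b1, ..., b3.
Carrying out the matrix-vector product, q = (5, -3, 6).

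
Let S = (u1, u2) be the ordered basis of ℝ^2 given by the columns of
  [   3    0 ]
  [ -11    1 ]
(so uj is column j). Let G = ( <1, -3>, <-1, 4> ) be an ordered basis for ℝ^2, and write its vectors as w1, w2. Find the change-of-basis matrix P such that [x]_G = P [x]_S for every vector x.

[[1, 1], [-2, 1]]

Let M have columns uj and N have columns wj. Then for every x, N [x]_G = x = M [x]_S, so P = N^(-1) M.
Since det N = 1, N^(-1) has integer entries; multiplying gives P = [[1, 1], [-2, 1]].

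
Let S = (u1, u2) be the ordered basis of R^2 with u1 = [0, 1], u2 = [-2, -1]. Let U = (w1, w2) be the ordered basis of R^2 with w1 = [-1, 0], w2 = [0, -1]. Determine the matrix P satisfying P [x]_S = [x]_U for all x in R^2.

Column j of P is [uj]_U, since P maps S-coordinates to U-coordinates.
Expressing u1 in U: u1 = 0·w1 - w2, so column 1 of P is [0, -1].
Doing the same for each uj gives P = [[0, 2], [-1, 1]].

[[0, 2], [-1, 1]]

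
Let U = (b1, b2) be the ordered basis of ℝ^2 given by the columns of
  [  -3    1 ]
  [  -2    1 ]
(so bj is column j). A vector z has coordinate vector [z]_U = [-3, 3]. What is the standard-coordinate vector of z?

By definition z = -3b1 + 3b2.
Summing componentwise gives [12, 9].

[12, 9]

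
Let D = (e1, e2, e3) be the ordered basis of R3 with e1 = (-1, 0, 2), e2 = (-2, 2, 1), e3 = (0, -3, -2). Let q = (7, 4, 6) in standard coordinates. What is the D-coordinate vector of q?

We seek scalars with c_1 e1 + ... + c_3 e3 = q; equivalently solve M c = q where the columns of M are e1, ..., e3.
Row-reducing the augmented matrix [M | q] gives c = (1, -4, -4).
Check: e1 - 4e2 - 4e3 = (7, 4, 6).

(1, -4, -4)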